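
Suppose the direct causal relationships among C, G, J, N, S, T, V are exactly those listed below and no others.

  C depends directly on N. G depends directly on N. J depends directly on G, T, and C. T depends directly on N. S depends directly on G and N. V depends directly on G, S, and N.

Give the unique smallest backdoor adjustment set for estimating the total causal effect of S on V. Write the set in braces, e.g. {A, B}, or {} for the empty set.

{G, N}

Variables eligible for adjustment (non-descendants of S, excluding S and V): {C, G, J, N, T}.
Backdoor paths from S to V:
  P1: S <- N -> G -> V
  P2: S <- N -> T -> J <- G -> V
  P3: S <- N -> C -> J <- G -> V
  P4: S <- N -> V
  P5: S <- G <- N -> V
  P6: S <- G -> V
  P7: S <- G -> J <- T <- N -> V
  P8: S <- G -> J <- C <- N -> V
The empty set is not sufficient: P1 (S <- N -> G -> V) has no collider blocking it and no conditioned non-collider, so it is open.
Try {G, N}:
  P1: blocked at fork node N ∈ conditioning set.
  P2: blocked at fork node N ∈ conditioning set.
  P3: blocked at fork node N ∈ conditioning set.
  P4: blocked at fork node N ∈ conditioning set.
  P5: blocked at chain node G ∈ conditioning set.
  P6: blocked at fork node G ∈ conditioning set.
  P7: blocked at fork node G ∈ conditioning set.
  P8: blocked at fork node G ∈ conditioning set.
{G, N} contains no descendant of S and blocks every backdoor path.
Every element of {G, N} is needed (dropping G leaves P6 open; dropping N leaves P4 open), so no proper subset is valid.
Among all size-2 subsets of the eligible variables, only {G, N} blocks every backdoor path, so it is the unique smallest valid adjustment set.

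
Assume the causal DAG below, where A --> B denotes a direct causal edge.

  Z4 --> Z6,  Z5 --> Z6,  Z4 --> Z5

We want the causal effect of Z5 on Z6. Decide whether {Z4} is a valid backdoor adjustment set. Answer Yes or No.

Backdoor paths from Z5 to Z6 (paths whose first edge points into Z5):
  P1: Z5 <- Z4 -> Z6
Condition 1 (no descendant of Z5 in the set): holds — descendants of Z5 are {Z6}; none are in {Z4}.
Condition 2 (every backdoor path blocked by {Z4}):
  P1: blocked at fork node Z4 ∈ conditioning set.
{Z4} satisfies the backdoor criterion.

Yes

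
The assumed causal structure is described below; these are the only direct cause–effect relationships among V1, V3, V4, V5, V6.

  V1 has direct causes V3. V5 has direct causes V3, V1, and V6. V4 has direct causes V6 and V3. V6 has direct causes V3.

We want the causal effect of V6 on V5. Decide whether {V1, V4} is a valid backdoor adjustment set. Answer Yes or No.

No

Backdoor paths from V6 to V5 (paths whose first edge points into V6):
  P1: V6 <- V3 -> V1 -> V5
  P2: V6 <- V3 -> V5
Condition 1 (no descendant of V6 in the set): FAILS — V4 is a descendant of V6.
Condition 2 (every backdoor path blocked by {V1, V4}):
  P1: blocked at chain node V1 ∈ conditioning set.
  P2: open — no interior node is in the conditioning set.
{V1, V4} does not satisfy the backdoor criterion.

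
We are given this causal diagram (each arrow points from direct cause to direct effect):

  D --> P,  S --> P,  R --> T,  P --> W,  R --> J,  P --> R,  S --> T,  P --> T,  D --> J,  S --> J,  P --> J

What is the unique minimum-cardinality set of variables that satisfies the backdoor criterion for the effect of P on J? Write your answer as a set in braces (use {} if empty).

{D, S}

Variables eligible for adjustment (non-descendants of P, excluding P and J): {D, S}.
Backdoor paths from P to J:
  P1: P <- D -> J
  P2: P <- S -> T <- R -> J
  P3: P <- S -> J
The empty set is not sufficient: P1 (P <- D -> J) has no collider blocking it and no conditioned non-collider, so it is open.
Try {D, S}:
  P1: blocked at fork node D ∈ conditioning set.
  P2: blocked at fork node S ∈ conditioning set.
  P3: blocked at fork node S ∈ conditioning set.
{D, S} contains no descendant of P and blocks every backdoor path.
Every element of {D, S} is needed (dropping D leaves P1 open; dropping S leaves P3 open), so no proper subset is valid.
Among all size-2 subsets of the eligible variables, only {D, S} blocks every backdoor path, so it is the unique smallest valid adjustment set.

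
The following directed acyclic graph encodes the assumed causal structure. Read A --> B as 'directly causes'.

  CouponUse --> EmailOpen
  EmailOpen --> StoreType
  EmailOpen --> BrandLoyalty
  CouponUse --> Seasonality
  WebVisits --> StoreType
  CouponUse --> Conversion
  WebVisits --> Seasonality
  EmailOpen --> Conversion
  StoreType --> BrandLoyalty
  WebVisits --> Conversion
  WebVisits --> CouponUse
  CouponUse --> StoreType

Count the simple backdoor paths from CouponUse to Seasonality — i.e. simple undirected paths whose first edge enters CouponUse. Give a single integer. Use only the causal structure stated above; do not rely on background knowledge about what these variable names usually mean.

1

A backdoor path from CouponUse to Seasonality is any simple undirected path whose first edge points into CouponUse (i.e. leaves CouponUse via a parent).
Parents of CouponUse: {WebVisits}.
Enumerating:
  P1: CouponUse <- WebVisits -> Seasonality
That exhausts the simple backdoor paths. Count: 1.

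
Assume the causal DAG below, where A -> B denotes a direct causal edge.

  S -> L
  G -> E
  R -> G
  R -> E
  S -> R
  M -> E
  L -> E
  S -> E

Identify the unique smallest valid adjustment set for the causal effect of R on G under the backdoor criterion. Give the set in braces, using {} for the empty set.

{}

Variables eligible for adjustment (non-descendants of R, excluding R and G): {L, M, S}.
Backdoor paths from R to G:
  P1: R <- S -> L -> E <- G
  P2: R <- S -> E <- G
Each backdoor path contains an unconditioned collider, so every path is already blocked with the empty conditioning set:
  P1: blocked at collider E (neither it nor any descendant is in the conditioning set).
  P2: blocked at collider E (neither it nor any descendant is in the conditioning set).
The empty set is therefore the unique smallest valid set.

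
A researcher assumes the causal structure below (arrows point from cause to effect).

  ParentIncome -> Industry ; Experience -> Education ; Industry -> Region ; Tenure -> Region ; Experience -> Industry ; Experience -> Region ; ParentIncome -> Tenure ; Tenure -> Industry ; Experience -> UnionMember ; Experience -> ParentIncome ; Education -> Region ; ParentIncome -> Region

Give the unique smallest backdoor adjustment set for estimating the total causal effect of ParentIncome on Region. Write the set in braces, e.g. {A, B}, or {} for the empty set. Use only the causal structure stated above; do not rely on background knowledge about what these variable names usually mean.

Variables eligible for adjustment (non-descendants of ParentIncome, excluding ParentIncome and Region): {Education, Experience, UnionMember}.
Backdoor paths from ParentIncome to Region:
  P1: ParentIncome <- Experience -> Education -> Region
  P2: ParentIncome <- Experience -> Industry <- Tenure -> Region
  P3: ParentIncome <- Experience -> Industry -> Region
  P4: ParentIncome <- Experience -> Region
The empty set is not sufficient: P1 (ParentIncome <- Experience -> Education -> Region) has no collider blocking it and no conditioned non-collider, so it is open.
Try {Experience}:
  P1: blocked at fork node Experience ∈ conditioning set.
  P2: blocked at fork node Experience ∈ conditioning set.
  P3: blocked at fork node Experience ∈ conditioning set.
  P4: blocked at fork node Experience ∈ conditioning set.
{Experience} contains no descendant of ParentIncome and blocks every backdoor path.
No other singleton works — e.g. {Education} leaves P3 open — so {Experience} is the unique smallest valid adjustment set.

{Experience}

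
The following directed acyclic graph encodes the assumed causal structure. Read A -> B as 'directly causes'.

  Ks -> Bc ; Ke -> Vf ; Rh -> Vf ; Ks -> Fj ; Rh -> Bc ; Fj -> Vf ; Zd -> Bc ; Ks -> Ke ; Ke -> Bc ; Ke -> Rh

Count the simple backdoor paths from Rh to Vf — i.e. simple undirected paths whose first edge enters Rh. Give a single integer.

A backdoor path from Rh to Vf is any simple undirected path whose first edge points into Rh (i.e. leaves Rh via a parent).
Parents of Rh: {Ke}.
Enumerating:
  P1: Rh <- Ke <- Ks -> Fj -> Vf
  P2: Rh <- Ke -> Bc <- Ks -> Fj -> Vf
  P3: Rh <- Ke -> Vf
That exhausts the simple backdoor paths. Count: 3.

3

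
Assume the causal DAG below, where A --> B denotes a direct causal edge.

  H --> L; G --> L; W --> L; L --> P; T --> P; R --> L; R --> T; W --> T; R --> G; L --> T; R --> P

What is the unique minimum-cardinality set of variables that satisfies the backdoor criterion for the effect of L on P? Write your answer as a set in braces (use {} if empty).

{R, W}

Variables eligible for adjustment (non-descendants of L, excluding L and P): {G, H, R, W}.
Backdoor paths from L to P:
  P1: L <- R -> T -> P
  P2: L <- R -> P
  P3: L <- W -> T <- R -> P
  P4: L <- W -> T -> P
  P5: L <- G <- R -> T -> P
  P6: L <- G <- R -> P
The empty set is not sufficient: P1 (L <- R -> T -> P) has no collider blocking it and no conditioned non-collider, so it is open.
Try {R, W}:
  P1: blocked at fork node R ∈ conditioning set.
  P2: blocked at fork node R ∈ conditioning set.
  P3: blocked at fork node W ∈ conditioning set.
  P4: blocked at fork node W ∈ conditioning set.
  P5: blocked at fork node R ∈ conditioning set.
  P6: blocked at fork node R ∈ conditioning set.
{R, W} contains no descendant of L and blocks every backdoor path.
Every element of {R, W} is needed (dropping R leaves P1 open; dropping W leaves P4 open), so no proper subset is valid.
Among all size-2 subsets of the eligible variables, only {R, W} blocks every backdoor path, so it is the unique smallest valid adjustment set.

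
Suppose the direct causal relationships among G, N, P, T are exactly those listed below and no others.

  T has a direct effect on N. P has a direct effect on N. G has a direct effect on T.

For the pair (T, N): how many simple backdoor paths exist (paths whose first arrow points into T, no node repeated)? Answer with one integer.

A backdoor path from T to N is any simple undirected path whose first edge points into T (i.e. leaves T via a parent).
Parents of T: {G}.
No simple path from any parent of T reaches N without revisiting T, so there are no backdoor paths.

0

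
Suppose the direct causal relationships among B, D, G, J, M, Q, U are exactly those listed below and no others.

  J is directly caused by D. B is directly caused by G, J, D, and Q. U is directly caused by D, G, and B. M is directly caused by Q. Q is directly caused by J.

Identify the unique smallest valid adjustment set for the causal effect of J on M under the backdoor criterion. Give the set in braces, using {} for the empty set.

{}

Variables eligible for adjustment (non-descendants of J, excluding J and M): {D, G}.
Backdoor paths from J to M:
  P1: J <- D -> B <- Q -> M
  P2: J <- D -> U <- G -> B <- Q -> M
  P3: J <- D -> U <- B <- Q -> M
Each backdoor path contains an unconditioned collider, so every path is already blocked with the empty conditioning set:
  P1: blocked at collider B (neither it nor any descendant is in the conditioning set).
  P2: blocked at collider U (neither it nor any descendant is in the conditioning set).
  P3: blocked at collider U (neither it nor any descendant is in the conditioning set).
The empty set is therefore the unique smallest valid set.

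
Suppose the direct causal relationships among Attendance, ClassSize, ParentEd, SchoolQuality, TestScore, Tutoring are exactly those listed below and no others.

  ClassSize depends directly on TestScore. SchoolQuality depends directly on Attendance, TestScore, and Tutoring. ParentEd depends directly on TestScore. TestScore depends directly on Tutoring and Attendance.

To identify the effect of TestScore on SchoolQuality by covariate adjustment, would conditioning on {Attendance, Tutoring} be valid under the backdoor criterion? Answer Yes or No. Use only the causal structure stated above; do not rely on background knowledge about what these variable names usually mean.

Backdoor paths from TestScore to SchoolQuality (paths whose first edge points into TestScore):
  P1: TestScore <- Attendance -> SchoolQuality
  P2: TestScore <- Tutoring -> SchoolQuality
Condition 1 (no descendant of TestScore in the set): holds — descendants of TestScore are {ClassSize, ParentEd, SchoolQuality}; none are in {Attendance, Tutoring}.
Condition 2 (every backdoor path blocked by {Attendance, Tutoring}):
  P1: blocked at fork node Attendance ∈ conditioning set.
  P2: blocked at fork node Tutoring ∈ conditioning set.
{Attendance, Tutoring} satisfies the backdoor criterion.

Yes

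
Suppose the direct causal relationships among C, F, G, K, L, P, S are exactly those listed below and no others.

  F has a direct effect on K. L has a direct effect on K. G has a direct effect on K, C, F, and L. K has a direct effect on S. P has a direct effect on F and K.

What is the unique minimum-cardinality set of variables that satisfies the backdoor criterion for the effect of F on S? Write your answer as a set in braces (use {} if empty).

Variables eligible for adjustment (non-descendants of F, excluding F and S): {C, G, L, P}.
Backdoor paths from F to S:
  P1: F <- G -> L -> K -> S
  P2: F <- G -> K -> S
  P3: F <- P -> K -> S
The empty set is not sufficient: P1 (F <- G -> L -> K -> S) has no collider blocking it and no conditioned non-collider, so it is open.
Try {G, P}:
  P1: blocked at fork node G ∈ conditioning set.
  P2: blocked at fork node G ∈ conditioning set.
  P3: blocked at fork node P ∈ conditioning set.
{G, P} contains no descendant of F and blocks every backdoor path.
Every element of {G, P} is needed (dropping G leaves P1 open; dropping P leaves P3 open), so no proper subset is valid.
Among all size-2 subsets of the eligible variables, only {G, P} blocks every backdoor path, so it is the unique smallest valid adjustment set.

{G, P}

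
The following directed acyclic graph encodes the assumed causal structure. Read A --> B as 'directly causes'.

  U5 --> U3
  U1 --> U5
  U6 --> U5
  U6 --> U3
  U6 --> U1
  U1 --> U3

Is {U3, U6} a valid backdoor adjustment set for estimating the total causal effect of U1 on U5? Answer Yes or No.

Backdoor paths from U1 to U5 (paths whose first edge points into U1):
  P1: U1 <- U6 -> U5
  P2: U1 <- U6 -> U3 <- U5
Condition 1 (no descendant of U1 in the set): FAILS — U3 is a descendant of U1.
Condition 2 (every backdoor path blocked by {U3, U6}):
  P1: blocked at fork node U6 ∈ conditioning set.
  P2: blocked at fork node U6 ∈ conditioning set.
{U3, U6} does not satisfy the backdoor criterion.

No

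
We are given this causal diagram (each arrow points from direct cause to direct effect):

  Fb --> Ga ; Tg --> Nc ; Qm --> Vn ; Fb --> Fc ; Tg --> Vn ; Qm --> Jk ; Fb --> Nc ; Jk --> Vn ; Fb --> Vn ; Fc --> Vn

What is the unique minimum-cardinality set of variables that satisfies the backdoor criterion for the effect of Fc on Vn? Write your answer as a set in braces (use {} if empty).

Variables eligible for adjustment (non-descendants of Fc, excluding Fc and Vn): {Fb, Ga, Jk, Nc, Qm, Tg}.
Backdoor paths from Fc to Vn:
  P1: Fc <- Fb -> Nc <- Tg -> Vn
  P2: Fc <- Fb -> Vn
The empty set is not sufficient: P2 (Fc <- Fb -> Vn) has no collider blocking it and no conditioned non-collider, so it is open.
Try {Fb}:
  P1: blocked at fork node Fb ∈ conditioning set.
  P2: blocked at fork node Fb ∈ conditioning set.
{Fb} contains no descendant of Fc and blocks every backdoor path.
No other singleton works — e.g. {Qm} leaves P2 open — so {Fb} is the unique smallest valid adjustment set.

{Fb}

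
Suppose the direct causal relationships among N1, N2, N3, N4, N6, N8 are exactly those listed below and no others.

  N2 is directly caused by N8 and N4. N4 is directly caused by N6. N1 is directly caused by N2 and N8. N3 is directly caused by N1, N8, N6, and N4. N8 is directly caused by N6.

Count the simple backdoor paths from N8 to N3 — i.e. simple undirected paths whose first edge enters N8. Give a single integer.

3

A backdoor path from N8 to N3 is any simple undirected path whose first edge points into N8 (i.e. leaves N8 via a parent).
Parents of N8: {N6}.
Enumerating:
  P1: N8 <- N6 -> N4 -> N2 -> N1 -> N3
  P2: N8 <- N6 -> N4 -> N3
  P3: N8 <- N6 -> N3
That exhausts the simple backdoor paths. Count: 3.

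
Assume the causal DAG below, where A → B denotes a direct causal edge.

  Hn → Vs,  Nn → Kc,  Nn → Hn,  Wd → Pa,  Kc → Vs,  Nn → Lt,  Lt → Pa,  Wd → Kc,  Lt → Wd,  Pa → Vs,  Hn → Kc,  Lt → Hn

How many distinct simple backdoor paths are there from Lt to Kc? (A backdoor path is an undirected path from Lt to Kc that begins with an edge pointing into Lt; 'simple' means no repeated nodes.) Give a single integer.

A backdoor path from Lt to Kc is any simple undirected path whose first edge points into Lt (i.e. leaves Lt via a parent).
Parents of Lt: {Nn}.
Enumerating:
  P1: Lt <- Nn -> Hn -> Kc
  P2: Lt <- Nn -> Hn -> Vs <- Pa <- Wd -> Kc
  P3: Lt <- Nn -> Hn -> Vs <- Kc
  P4: Lt <- Nn -> Kc
That exhausts the simple backdoor paths. Count: 4.

4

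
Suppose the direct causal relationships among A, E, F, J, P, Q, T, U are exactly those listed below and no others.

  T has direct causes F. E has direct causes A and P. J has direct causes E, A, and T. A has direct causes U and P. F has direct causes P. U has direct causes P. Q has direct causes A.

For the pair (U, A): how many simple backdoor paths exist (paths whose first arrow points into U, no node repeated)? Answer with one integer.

5

A backdoor path from U to A is any simple undirected path whose first edge points into U (i.e. leaves U via a parent).
Parents of U: {P}.
Enumerating:
  P1: U <- P -> F -> T -> J <- A
  P2: U <- P -> F -> T -> J <- E <- A
  P3: U <- P -> A
  P4: U <- P -> E <- A
  P5: U <- P -> E -> J <- A
That exhausts the simple backdoor paths. Count: 5.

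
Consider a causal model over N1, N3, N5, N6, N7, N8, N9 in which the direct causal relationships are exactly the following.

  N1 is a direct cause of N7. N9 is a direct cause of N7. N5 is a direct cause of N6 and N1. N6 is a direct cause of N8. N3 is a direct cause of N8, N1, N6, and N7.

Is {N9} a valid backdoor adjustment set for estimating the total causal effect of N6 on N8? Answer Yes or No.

No

Backdoor paths from N6 to N8 (paths whose first edge points into N6):
  P1: N6 <- N5 -> N1 <- N3 -> N8
  P2: N6 <- N5 -> N1 -> N7 <- N3 -> N8
  P3: N6 <- N3 -> N8
Condition 1 (no descendant of N6 in the set): holds — descendants of N6 are {N8}; none are in {N9}.
Condition 2 (every backdoor path blocked by {N9}):
  P1: blocked at collider N1 (neither it nor any descendant is in the conditioning set).
  P2: blocked at collider N7 (neither it nor any descendant is in the conditioning set).
  P3: open — no interior node is in the conditioning set.
{N9} does not satisfy the backdoor criterion.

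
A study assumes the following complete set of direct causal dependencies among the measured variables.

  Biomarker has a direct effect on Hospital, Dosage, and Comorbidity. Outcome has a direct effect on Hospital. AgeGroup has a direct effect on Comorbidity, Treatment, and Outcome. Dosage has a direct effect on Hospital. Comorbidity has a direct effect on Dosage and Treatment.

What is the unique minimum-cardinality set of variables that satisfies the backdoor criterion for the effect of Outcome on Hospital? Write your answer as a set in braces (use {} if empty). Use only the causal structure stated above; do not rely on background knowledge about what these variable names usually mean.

{AgeGroup}

Variables eligible for adjustment (non-descendants of Outcome, excluding Outcome and Hospital): {AgeGroup, Biomarker, Comorbidity, Dosage, Treatment}.
Backdoor paths from Outcome to Hospital:
  P1: Outcome <- AgeGroup -> Comorbidity <- Biomarker -> Dosage -> Hospital
  P2: Outcome <- AgeGroup -> Comorbidity <- Biomarker -> Hospital
  P3: Outcome <- AgeGroup -> Comorbidity -> Dosage <- Biomarker -> Hospital
  P4: Outcome <- AgeGroup -> Comorbidity -> Dosage -> Hospital
  P5: Outcome <- AgeGroup -> Treatment <- Comorbidity <- Biomarker -> Dosage -> Hospital
  P6: Outcome <- AgeGroup -> Treatment <- Comorbidity <- Biomarker -> Hospital
  P7: Outcome <- AgeGroup -> Treatment <- Comorbidity -> Dosage <- Biomarker -> Hospital
  P8: Outcome <- AgeGroup -> Treatment <- Comorbidity -> Dosage -> Hospital
The empty set is not sufficient: P4 (Outcome <- AgeGroup -> Comorbidity -> Dosage -> Hospital) has no collider blocking it and no conditioned non-collider, so it is open.
Try {AgeGroup}:
  P1: blocked at fork node AgeGroup ∈ conditioning set.
  P2: blocked at fork node AgeGroup ∈ conditioning set.
  P3: blocked at fork node AgeGroup ∈ conditioning set.
  P4: blocked at fork node AgeGroup ∈ conditioning set.
  P5: blocked at fork node AgeGroup ∈ conditioning set.
  P6: blocked at fork node AgeGroup ∈ conditioning set.
  P7: blocked at fork node AgeGroup ∈ conditioning set.
  P8: blocked at fork node AgeGroup ∈ conditioning set.
{AgeGroup} contains no descendant of Outcome and blocks every backdoor path.
No other singleton works — e.g. {Biomarker} leaves P4 open — so {AgeGroup} is the unique smallest valid adjustment set.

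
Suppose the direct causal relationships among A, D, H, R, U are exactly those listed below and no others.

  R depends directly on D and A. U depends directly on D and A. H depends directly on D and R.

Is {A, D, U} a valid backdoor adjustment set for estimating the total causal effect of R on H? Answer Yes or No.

Backdoor paths from R to H (paths whose first edge points into R):
  P1: R <- A -> U <- D -> H
  P2: R <- D -> H
Condition 1 (no descendant of R in the set): holds — descendants of R are {H}; none are in {A, D, U}.
Condition 2 (every backdoor path blocked by {A, D, U}):
  P1: blocked at fork node A ∈ conditioning set.
  P2: blocked at fork node D ∈ conditioning set.
{A, D, U} satisfies the backdoor criterion.

Yes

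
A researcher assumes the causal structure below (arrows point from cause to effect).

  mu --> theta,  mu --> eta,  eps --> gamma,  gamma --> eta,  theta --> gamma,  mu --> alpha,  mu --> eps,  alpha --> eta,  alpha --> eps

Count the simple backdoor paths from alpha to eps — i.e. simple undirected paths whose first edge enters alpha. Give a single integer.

A backdoor path from alpha to eps is any simple undirected path whose first edge points into alpha (i.e. leaves alpha via a parent).
Parents of alpha: {mu}.
Enumerating:
  P1: alpha <- mu -> eps
  P2: alpha <- mu -> theta -> gamma <- eps
  P3: alpha <- mu -> eta <- gamma <- eps
That exhausts the simple backdoor paths. Count: 3.

3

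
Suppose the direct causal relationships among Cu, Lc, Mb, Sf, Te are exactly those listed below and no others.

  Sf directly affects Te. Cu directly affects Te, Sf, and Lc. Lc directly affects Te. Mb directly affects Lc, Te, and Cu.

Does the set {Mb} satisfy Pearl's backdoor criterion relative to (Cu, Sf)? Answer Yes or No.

Backdoor paths from Cu to Sf (paths whose first edge points into Cu):
  P1: Cu <- Mb -> Lc -> Te <- Sf
  P2: Cu <- Mb -> Te <- Sf
Condition 1 (no descendant of Cu in the set): holds — descendants of Cu are {Lc, Sf, Te}; none are in {Mb}.
Condition 2 (every backdoor path blocked by {Mb}):
  P1: blocked at fork node Mb ∈ conditioning set.
  P2: blocked at fork node Mb ∈ conditioning set.
{Mb} satisfies the backdoor criterion.

Yes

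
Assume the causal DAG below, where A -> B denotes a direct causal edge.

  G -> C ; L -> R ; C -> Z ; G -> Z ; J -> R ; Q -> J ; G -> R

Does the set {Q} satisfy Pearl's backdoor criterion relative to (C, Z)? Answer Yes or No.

Backdoor paths from C to Z (paths whose first edge points into C):
  P1: C <- G -> Z
Condition 1 (no descendant of C in the set): holds — descendants of C are {Z}; none are in {Q}.
Condition 2 (every backdoor path blocked by {Q}):
  P1: open — no interior node is in the conditioning set.
{Q} does not satisfy the backdoor criterion.

No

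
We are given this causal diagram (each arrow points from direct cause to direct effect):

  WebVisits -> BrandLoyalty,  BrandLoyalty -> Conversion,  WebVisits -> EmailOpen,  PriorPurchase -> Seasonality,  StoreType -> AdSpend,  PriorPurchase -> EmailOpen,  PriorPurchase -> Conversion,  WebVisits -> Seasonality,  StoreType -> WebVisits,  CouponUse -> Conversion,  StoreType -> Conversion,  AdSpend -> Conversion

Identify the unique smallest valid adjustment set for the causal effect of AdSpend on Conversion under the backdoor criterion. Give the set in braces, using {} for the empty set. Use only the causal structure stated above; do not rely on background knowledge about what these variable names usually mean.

{StoreType}

Variables eligible for adjustment (non-descendants of AdSpend, excluding AdSpend and Conversion): {BrandLoyalty, CouponUse, EmailOpen, PriorPurchase, Seasonality, StoreType, WebVisits}.
Backdoor paths from AdSpend to Conversion:
  P1: AdSpend <- StoreType -> WebVisits -> BrandLoyalty -> Conversion
  P2: AdSpend <- StoreType -> WebVisits -> Seasonality <- PriorPurchase -> Conversion
  P3: AdSpend <- StoreType -> WebVisits -> EmailOpen <- PriorPurchase -> Conversion
  P4: AdSpend <- StoreType -> Conversion
The empty set is not sufficient: P1 (AdSpend <- StoreType -> WebVisits -> BrandLoyalty -> Conversion) has no collider blocking it and no conditioned non-collider, so it is open.
Try {StoreType}:
  P1: blocked at fork node StoreType ∈ conditioning set.
  P2: blocked at fork node StoreType ∈ conditioning set.
  P3: blocked at fork node StoreType ∈ conditioning set.
  P4: blocked at fork node StoreType ∈ conditioning set.
{StoreType} contains no descendant of AdSpend and blocks every backdoor path.
No other singleton works — e.g. {PriorPurchase} leaves P1 open — so {StoreType} is the unique smallest valid adjustment set.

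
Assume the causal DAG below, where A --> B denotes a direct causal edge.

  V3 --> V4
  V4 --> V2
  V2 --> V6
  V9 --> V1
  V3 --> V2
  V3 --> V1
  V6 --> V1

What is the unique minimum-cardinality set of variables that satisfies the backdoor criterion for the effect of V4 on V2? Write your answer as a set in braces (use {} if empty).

{V3}

Variables eligible for adjustment (non-descendants of V4, excluding V4 and V2): {V3, V9}.
Backdoor paths from V4 to V2:
  P1: V4 <- V3 -> V2
  P2: V4 <- V3 -> V1 <- V6 <- V2
The empty set is not sufficient: P1 (V4 <- V3 -> V2) has no collider blocking it and no conditioned non-collider, so it is open.
Try {V3}:
  P1: blocked at fork node V3 ∈ conditioning set.
  P2: blocked at fork node V3 ∈ conditioning set.
{V3} contains no descendant of V4 and blocks every backdoor path.
No other singleton works — e.g. {V9} leaves P1 open — so {V3} is the unique smallest valid adjustment set.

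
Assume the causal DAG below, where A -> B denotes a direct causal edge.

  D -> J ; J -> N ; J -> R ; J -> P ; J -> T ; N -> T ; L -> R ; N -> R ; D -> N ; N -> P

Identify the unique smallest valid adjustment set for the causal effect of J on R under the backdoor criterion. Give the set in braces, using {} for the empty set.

{D}

Variables eligible for adjustment (non-descendants of J, excluding J and R): {D, L}.
Backdoor paths from J to R:
  P1: J <- D -> N -> R
The empty set is not sufficient: P1 (J <- D -> N -> R) has no collider blocking it and no conditioned non-collider, so it is open.
Try {D}:
  P1: blocked at fork node D ∈ conditioning set.
{D} contains no descendant of J and blocks every backdoor path.
No other singleton works — e.g. {L} leaves P1 open — so {D} is the unique smallest valid adjustment set.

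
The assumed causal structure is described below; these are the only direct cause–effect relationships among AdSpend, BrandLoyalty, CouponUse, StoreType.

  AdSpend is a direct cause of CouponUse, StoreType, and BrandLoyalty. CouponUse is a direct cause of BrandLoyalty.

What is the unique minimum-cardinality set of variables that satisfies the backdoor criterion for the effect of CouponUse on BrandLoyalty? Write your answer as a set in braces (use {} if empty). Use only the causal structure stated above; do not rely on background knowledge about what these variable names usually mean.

Variables eligible for adjustment (non-descendants of CouponUse, excluding CouponUse and BrandLoyalty): {AdSpend, StoreType}.
Backdoor paths from CouponUse to BrandLoyalty:
  P1: CouponUse <- AdSpend -> BrandLoyalty
The empty set is not sufficient: P1 (CouponUse <- AdSpend -> BrandLoyalty) has no collider blocking it and no conditioned non-collider, so it is open.
Try {AdSpend}:
  P1: blocked at fork node AdSpend ∈ conditioning set.
{AdSpend} contains no descendant of CouponUse and blocks every backdoor path.
No other singleton works — e.g. {StoreType} leaves P1 open — so {AdSpend} is the unique smallest valid adjustment set.

{AdSpend}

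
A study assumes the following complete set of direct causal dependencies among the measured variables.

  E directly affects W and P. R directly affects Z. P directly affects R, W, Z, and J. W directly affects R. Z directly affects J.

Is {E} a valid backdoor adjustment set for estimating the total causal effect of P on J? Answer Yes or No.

Backdoor paths from P to J (paths whose first edge points into P):
  P1: P <- E -> W -> R -> Z -> J
Condition 1 (no descendant of P in the set): holds — descendants of P are {J, R, W, Z}; none are in {E}.
Condition 2 (every backdoor path blocked by {E}):
  P1: blocked at fork node E ∈ conditioning set.
{E} satisfies the backdoor criterion.

Yes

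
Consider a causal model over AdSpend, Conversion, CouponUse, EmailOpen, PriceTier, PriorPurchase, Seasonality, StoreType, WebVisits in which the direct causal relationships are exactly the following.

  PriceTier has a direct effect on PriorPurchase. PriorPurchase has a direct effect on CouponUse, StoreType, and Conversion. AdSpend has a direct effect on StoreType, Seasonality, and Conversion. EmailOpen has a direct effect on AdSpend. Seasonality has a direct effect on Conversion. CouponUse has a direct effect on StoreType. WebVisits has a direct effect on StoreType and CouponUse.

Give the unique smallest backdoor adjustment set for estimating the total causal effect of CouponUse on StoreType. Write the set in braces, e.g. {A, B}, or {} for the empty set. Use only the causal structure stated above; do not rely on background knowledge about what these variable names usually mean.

{PriorPurchase, WebVisits}

Variables eligible for adjustment (non-descendants of CouponUse, excluding CouponUse and StoreType): {AdSpend, Conversion, EmailOpen, PriceTier, PriorPurchase, Seasonality, WebVisits}.
Backdoor paths from CouponUse to StoreType:
  P1: CouponUse <- WebVisits -> StoreType
  P2: CouponUse <- PriorPurchase -> Conversion <- AdSpend -> StoreType
  P3: CouponUse <- PriorPurchase -> Conversion <- Seasonality <- AdSpend -> StoreType
  P4: CouponUse <- PriorPurchase -> StoreType
The empty set is not sufficient: P1 (CouponUse <- WebVisits -> StoreType) has no collider blocking it and no conditioned non-collider, so it is open.
Try {PriorPurchase, WebVisits}:
  P1: blocked at fork node WebVisits ∈ conditioning set.
  P2: blocked at fork node PriorPurchase ∈ conditioning set.
  P3: blocked at fork node PriorPurchase ∈ conditioning set.
  P4: blocked at fork node PriorPurchase ∈ conditioning set.
{PriorPurchase, WebVisits} contains no descendant of CouponUse and blocks every backdoor path.
Every element of {PriorPurchase, WebVisits} is needed (dropping PriorPurchase leaves P4 open; dropping WebVisits leaves P1 open), so no proper subset is valid.
Among all size-2 subsets of the eligible variables, only {PriorPurchase, WebVisits} blocks every backdoor path, so it is the unique smallest valid adjustment set.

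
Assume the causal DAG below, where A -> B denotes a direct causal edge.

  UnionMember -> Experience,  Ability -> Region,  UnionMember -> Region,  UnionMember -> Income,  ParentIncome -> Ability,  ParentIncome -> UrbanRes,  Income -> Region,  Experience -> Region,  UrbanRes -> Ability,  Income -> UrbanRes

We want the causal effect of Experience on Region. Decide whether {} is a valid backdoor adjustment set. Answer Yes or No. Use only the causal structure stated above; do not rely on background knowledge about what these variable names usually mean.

Backdoor paths from Experience to Region (paths whose first edge points into Experience):
  P1: Experience <- UnionMember -> Income -> UrbanRes <- ParentIncome -> Ability -> Region
  P2: Experience <- UnionMember -> Income -> UrbanRes -> Ability -> Region
  P3: Experience <- UnionMember -> Income -> Region
  P4: Experience <- UnionMember -> Region
Condition 1 (no descendant of Experience in the set): holds — descendants of Experience are {Region}; none are in {}.
Condition 2 (every backdoor path blocked by {}):
  P1: blocked at collider UrbanRes (neither it nor any descendant is in the conditioning set).
  P2: open — no interior node is in the conditioning set.
  P3: open — no interior node is in the conditioning set.
  P4: open — no interior node is in the conditioning set.
{} does not satisfy the backdoor criterion.

No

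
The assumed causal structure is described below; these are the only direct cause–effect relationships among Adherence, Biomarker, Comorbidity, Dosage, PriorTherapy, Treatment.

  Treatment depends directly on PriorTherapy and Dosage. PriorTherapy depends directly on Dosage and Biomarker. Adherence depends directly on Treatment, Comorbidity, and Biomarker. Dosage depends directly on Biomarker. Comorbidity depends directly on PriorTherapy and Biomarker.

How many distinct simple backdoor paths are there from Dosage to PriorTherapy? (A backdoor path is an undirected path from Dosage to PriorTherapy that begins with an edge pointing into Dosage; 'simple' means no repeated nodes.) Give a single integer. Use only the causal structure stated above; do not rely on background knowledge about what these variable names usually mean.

A backdoor path from Dosage to PriorTherapy is any simple undirected path whose first edge points into Dosage (i.e. leaves Dosage via a parent).
Parents of Dosage: {Biomarker}.
Enumerating:
  P1: Dosage <- Biomarker -> PriorTherapy
  P2: Dosage <- Biomarker -> Comorbidity <- PriorTherapy
  P3: Dosage <- Biomarker -> Comorbidity -> Adherence <- Treatment <- PriorTherapy
  P4: Dosage <- Biomarker -> Adherence <- Treatment <- PriorTherapy
  P5: Dosage <- Biomarker -> Adherence <- Comorbidity <- PriorTherapy
That exhausts the simple backdoor paths. Count: 5.

5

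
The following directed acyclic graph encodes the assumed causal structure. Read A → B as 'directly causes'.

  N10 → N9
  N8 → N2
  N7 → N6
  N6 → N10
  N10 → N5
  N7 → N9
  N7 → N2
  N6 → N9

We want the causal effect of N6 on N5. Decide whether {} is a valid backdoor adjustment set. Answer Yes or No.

Yes

Backdoor paths from N6 to N5 (paths whose first edge points into N6):
  P1: N6 <- N7 -> N9 <- N10 -> N5
Condition 1 (no descendant of N6 in the set): holds — descendants of N6 are {N10, N5, N9}; none are in {}.
Condition 2 (every backdoor path blocked by {}):
  P1: blocked at collider N9 (neither it nor any descendant is in the conditioning set).
{} satisfies the backdoor criterion.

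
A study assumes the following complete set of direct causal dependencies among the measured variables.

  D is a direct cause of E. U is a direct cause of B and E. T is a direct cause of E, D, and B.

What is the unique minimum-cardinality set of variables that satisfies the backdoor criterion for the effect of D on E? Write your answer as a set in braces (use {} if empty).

{T}

Variables eligible for adjustment (non-descendants of D, excluding D and E): {B, T, U}.
Backdoor paths from D to E:
  P1: D <- T -> E
  P2: D <- T -> B <- U -> E
The empty set is not sufficient: P1 (D <- T -> E) has no collider blocking it and no conditioned non-collider, so it is open.
Try {T}:
  P1: blocked at fork node T ∈ conditioning set.
  P2: blocked at fork node T ∈ conditioning set.
{T} contains no descendant of D and blocks every backdoor path.
No other singleton works — e.g. {U} leaves P1 open — so {T} is the unique smallest valid adjustment set.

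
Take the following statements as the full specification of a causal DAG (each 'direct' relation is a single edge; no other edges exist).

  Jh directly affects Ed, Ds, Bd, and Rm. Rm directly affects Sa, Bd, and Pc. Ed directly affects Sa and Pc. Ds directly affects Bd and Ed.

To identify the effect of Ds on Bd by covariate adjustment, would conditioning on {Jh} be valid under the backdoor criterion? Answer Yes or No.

Yes

Backdoor paths from Ds to Bd (paths whose first edge points into Ds):
  P1: Ds <- Jh -> Rm -> Bd
  P2: Ds <- Jh -> Ed -> Sa <- Rm -> Bd
  P3: Ds <- Jh -> Ed -> Pc <- Rm -> Bd
  P4: Ds <- Jh -> Bd
Condition 1 (no descendant of Ds in the set): holds — descendants of Ds are {Bd, Ed, Pc, Sa}; none are in {Jh}.
Condition 2 (every backdoor path blocked by {Jh}):
  P1: blocked at fork node Jh ∈ conditioning set.
  P2: blocked at fork node Jh ∈ conditioning set.
  P3: blocked at fork node Jh ∈ conditioning set.
  P4: blocked at fork node Jh ∈ conditioning set.
{Jh} satisfies the backdoor criterion.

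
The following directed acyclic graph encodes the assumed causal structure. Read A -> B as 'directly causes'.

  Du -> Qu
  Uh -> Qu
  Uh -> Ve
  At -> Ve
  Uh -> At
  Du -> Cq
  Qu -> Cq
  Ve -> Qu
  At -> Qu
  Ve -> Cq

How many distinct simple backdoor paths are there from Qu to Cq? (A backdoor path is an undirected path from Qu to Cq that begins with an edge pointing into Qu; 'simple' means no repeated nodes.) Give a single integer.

A backdoor path from Qu to Cq is any simple undirected path whose first edge points into Qu (i.e. leaves Qu via a parent).
Parents of Qu: {At, Du, Uh, Ve}.
Enumerating:
  P1: Qu <- Uh -> At -> Ve -> Cq
  P2: Qu <- Uh -> Ve -> Cq
  P3: Qu <- Du -> Cq
  P4: Qu <- At <- Uh -> Ve -> Cq
  P5: Qu <- At -> Ve -> Cq
  P6: Qu <- Ve -> Cq
That exhausts the simple backdoor paths. Count: 6.

6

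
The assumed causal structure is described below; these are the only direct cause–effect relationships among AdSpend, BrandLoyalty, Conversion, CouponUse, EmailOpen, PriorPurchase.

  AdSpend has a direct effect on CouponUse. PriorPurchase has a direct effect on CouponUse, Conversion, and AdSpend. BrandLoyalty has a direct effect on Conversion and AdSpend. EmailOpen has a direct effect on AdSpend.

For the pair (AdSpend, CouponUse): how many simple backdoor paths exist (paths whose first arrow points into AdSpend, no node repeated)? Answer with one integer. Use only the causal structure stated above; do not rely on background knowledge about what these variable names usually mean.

A backdoor path from AdSpend to CouponUse is any simple undirected path whose first edge points into AdSpend (i.e. leaves AdSpend via a parent).
Parents of AdSpend: {BrandLoyalty, EmailOpen, PriorPurchase}.
Enumerating:
  P1: AdSpend <- BrandLoyalty -> Conversion <- PriorPurchase -> CouponUse
  P2: AdSpend <- PriorPurchase -> CouponUse
That exhausts the simple backdoor paths. Count: 2.

2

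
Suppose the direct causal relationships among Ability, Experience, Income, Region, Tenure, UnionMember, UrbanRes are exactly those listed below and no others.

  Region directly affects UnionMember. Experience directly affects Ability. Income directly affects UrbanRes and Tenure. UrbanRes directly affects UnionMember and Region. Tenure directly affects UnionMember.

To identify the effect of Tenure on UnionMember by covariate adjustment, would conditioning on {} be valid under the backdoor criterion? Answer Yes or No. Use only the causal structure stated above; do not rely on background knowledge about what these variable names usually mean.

Backdoor paths from Tenure to UnionMember (paths whose first edge points into Tenure):
  P1: Tenure <- Income -> UrbanRes -> Region -> UnionMember
  P2: Tenure <- Income -> UrbanRes -> UnionMember
Condition 1 (no descendant of Tenure in the set): holds — descendants of Tenure are {UnionMember}; none are in {}.
Condition 2 (every backdoor path blocked by {}):
  P1: open — no interior node is in the conditioning set.
  P2: open — no interior node is in the conditioning set.
{} does not satisfy the backdoor criterion.

No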